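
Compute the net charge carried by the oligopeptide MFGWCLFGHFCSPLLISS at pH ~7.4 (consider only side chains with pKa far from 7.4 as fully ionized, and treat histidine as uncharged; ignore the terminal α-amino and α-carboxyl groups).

0

The side chains ionized at physiological pH are Lys/Arg (+1) and Asp/Glu (−1); with His treated as neutral, nothing else contributes.
Positive (K, R): none → +0.
Negative (D, E): none → −0.
Net charge = (+0) + (−0) = 0.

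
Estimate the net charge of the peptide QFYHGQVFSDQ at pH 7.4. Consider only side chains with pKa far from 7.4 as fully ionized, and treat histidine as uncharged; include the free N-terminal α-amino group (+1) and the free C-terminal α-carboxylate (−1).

At pH ~7.4 the Lys and Arg side chains are protonated (+1), the Asp and Glu side chains are deprotonated (−1), and with His taken as neutral all other side chains carry no charge.
Positive (K, R): none → +0.
Negative (D, E): D10 → −1.
The N-terminus (+1) and C-terminus (−1) cancel.
Net charge = (+0) + (−1) = −1.

-1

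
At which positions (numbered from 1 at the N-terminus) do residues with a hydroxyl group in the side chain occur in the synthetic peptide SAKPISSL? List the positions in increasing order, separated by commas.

S, T, and Y are the three residues with a side-chain hydroxyl.
Matching residues: S1, S6, S7.

1, 6, 7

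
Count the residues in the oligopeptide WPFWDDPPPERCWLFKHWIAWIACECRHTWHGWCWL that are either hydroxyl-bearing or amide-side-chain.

1

Hydroxyl-bearing: S, T, Y. Amide-side-chain: N, Q.
Hydroxyl-bearing residues here: T29 (1).
Amide-side-chain residues here: none (0).
The two groups share no amino acid, so total = 1 + 0 = 1.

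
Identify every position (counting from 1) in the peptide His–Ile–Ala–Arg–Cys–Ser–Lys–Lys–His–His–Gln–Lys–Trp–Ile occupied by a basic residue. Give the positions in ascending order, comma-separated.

The basic amino acids are Lys (K), Arg (R), and His (H).
Matching residues: His1, Arg4, Lys7, Lys8, His9, His10, Lys12.

1, 4, 7, 8, 9, 10, 12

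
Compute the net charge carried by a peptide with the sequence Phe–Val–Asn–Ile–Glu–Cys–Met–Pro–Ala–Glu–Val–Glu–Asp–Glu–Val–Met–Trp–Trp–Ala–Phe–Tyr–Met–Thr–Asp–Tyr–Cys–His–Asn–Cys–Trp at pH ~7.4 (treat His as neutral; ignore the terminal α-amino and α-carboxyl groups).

At pH ~7.4 the Lys and Arg side chains are protonated (+1), the Asp and Glu side chains are deprotonated (−1), and with His taken as neutral all other side chains carry no charge.
Positive (K, R): none → +0.
Negative (D, E): Glu5, Glu10, Glu12, Asp13, Glu14, Asp24 → −6.
Net charge = (+0) + (−6) = −6.

-6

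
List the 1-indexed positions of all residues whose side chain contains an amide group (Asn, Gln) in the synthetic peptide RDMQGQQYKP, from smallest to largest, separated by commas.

Matching residues: Q4, Q6, Q7.

4, 6, 7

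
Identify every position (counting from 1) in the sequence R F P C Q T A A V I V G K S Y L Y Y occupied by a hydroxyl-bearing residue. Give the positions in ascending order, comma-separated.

6, 14, 15, 17, 18

The –OH-bearing residues are Ser, Thr (aliphatic alcohols), and Tyr (phenol).
Matching residues: T6, S14, Y15, Y17, Y18.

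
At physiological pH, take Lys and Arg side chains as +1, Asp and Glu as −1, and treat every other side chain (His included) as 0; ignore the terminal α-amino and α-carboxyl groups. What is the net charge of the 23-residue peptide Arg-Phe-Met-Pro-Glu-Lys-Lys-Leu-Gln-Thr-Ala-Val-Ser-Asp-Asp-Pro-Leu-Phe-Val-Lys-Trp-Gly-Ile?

Positive (K, R): Arg1, Lys6, Lys7, Lys20 → +4.
Negative (D, E): Glu5, Asp14, Asp15 → −3.
Net charge = (+4) + (−3) = +1.

+1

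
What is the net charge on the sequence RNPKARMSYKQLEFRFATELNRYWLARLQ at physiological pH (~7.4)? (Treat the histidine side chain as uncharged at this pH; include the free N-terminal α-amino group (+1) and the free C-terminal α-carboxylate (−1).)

At pH ~7.4 the Lys and Arg side chains are protonated (+1), the Asp and Glu side chains are deprotonated (−1), and with His taken as neutral all other side chains carry no charge.
Positive (K, R): R1, K4, R6, K10, R15, R22, R27 → +7.
Negative (D, E): E13, E19 → −2.
The N-terminus (+1) and C-terminus (−1) cancel.
Net charge = (+7) + (−2) = +5.

+5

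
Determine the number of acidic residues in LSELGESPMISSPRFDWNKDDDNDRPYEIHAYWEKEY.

The acidic residues are Asp (D) and Glu (E), whose side chains end in a carboxylate group.
Matching residues: E3, E6, D16, D20, D21, D22, D24, E28, E34, E36.

10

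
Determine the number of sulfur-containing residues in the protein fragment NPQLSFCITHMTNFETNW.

2

Cysteine (C, thiol) and methionine (M, thioether) are the two sulfur-containing amino acids.
Matching residues: C7, M11.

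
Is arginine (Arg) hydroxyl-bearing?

No

S, T, and Y are the three residues with a side-chain hydroxyl.
Arginine is not in this group.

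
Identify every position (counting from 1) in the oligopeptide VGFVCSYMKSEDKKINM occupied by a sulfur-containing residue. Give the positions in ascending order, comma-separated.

Only Cys (C) and Met (M) have a sulfur atom in the side chain.
Matching residues: C5, M8, M17.

5, 8, 17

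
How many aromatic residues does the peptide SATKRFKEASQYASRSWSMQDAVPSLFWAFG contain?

6

F, W, and Y each carry an aromatic ring on the side chain.
Matching residues: F6, Y12, W17, F27, W28, F30.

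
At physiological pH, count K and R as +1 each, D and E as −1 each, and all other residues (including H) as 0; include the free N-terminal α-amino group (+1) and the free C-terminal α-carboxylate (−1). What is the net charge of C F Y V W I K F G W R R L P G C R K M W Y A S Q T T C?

+5

Positive (K, R): K7, R11, R12, R17, K18 → +5.
Negative (D, E): none → −0.
The N-terminus (+1) and C-terminus (−1) cancel.
Net charge = (+5) + (−0) = +5.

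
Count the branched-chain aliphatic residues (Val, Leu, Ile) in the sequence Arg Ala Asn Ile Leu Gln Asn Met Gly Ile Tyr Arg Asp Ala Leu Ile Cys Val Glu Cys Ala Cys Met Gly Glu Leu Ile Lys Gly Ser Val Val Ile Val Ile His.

13

Matching residues: Ile4, Leu5, Ile10, Leu15, Ile16, Val18, Leu26, Ile27, Val31, Val32, Ile33, Val34, Ile35.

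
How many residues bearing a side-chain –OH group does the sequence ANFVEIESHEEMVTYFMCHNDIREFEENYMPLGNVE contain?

The –OH-bearing residues are Ser, Thr (aliphatic alcohols), and Tyr (phenol).
Matching residues: S8, T14, Y15, Y29.

4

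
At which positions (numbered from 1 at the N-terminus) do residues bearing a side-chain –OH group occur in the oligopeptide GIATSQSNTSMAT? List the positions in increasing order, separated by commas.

Serine (S), threonine (T), and tyrosine (Y) each carry a hydroxyl group on the side chain.
Matching residues: T4, S5, S7, T9, S10, T13.

4, 5, 7, 9, 10, 13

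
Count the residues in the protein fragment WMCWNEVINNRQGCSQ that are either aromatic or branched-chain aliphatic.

Aromatic: F, W, Y. Branched-chain aliphatic: I, L, V.
Aromatic residues here: W1, W4 (2).
Branched-chain aliphatic residues here: V7, I8 (2).
The two groups share no amino acid, so total = 2 + 2 = 4.

4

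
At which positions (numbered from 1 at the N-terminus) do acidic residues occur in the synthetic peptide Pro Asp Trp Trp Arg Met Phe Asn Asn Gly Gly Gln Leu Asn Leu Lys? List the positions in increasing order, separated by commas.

Aspartate (D) and glutamate (E) have carboxylic-acid side chains and are the acidic amino acids.
Matching residues: Asp2.

2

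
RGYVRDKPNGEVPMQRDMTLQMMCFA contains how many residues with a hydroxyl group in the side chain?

The –OH-bearing residues are Ser, Thr (aliphatic alcohols), and Tyr (phenol).
Matching residues: Y3, T19.

2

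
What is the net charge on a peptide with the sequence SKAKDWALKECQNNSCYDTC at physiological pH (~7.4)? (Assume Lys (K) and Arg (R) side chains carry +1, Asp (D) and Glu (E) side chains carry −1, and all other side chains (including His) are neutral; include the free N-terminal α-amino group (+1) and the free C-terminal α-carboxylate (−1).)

Positive (K, R): K2, K4, K9 → +3.
Negative (D, E): D5, E10, D18 → −3.
The N-terminus (+1) and C-terminus (−1) cancel.
Net charge = (+3) + (−3) = 0.

0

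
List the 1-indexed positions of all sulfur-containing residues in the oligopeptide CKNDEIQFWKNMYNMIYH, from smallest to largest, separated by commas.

Only Cys (C) and Met (M) have a sulfur atom in the side chain.
Matching residues: C1, M12, M15.

1, 12, 15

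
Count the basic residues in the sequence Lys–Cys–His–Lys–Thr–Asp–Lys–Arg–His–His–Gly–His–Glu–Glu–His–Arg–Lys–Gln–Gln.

Lysine (K), arginine (R), and histidine (H) have basic, nitrogen-containing side chains.
Matching residues: Lys1, His3, Lys4, Lys7, Arg8, His9, His10, His12, His15, Arg16, Lys17.

11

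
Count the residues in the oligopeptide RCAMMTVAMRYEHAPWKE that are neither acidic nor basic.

12

Acidic: D, E. Basic: K, R, H. All other residues are neither.
Matching residues: C2, A3, M4, M5, T6, V7, A8, M9, Y11, A14, P15, W16.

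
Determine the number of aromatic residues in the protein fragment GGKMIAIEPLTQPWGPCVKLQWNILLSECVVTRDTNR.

2

Phenylalanine (F), tryptophan (W), and tyrosine (Y) have aromatic ring side chains.
Matching residues: W14, W22.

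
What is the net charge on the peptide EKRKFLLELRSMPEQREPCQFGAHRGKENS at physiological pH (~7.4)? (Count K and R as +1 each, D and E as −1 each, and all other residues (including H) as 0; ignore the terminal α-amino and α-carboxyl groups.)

+2

Positive (K, R): K2, R3, K4, R10, R16, R25, K27 → +7.
Negative (D, E): E1, E8, E14, E17, E28 → −5.
Net charge = (+7) + (−5) = +2.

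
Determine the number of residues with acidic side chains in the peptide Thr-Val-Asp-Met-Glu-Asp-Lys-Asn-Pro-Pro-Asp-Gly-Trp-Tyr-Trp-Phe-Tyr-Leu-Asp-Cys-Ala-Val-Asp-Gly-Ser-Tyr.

6

Only D (aspartate) and E (glutamate) carry a side-chain carboxylic acid.
Matching residues: Asp3, Glu5, Asp6, Asp11, Asp19, Asp23.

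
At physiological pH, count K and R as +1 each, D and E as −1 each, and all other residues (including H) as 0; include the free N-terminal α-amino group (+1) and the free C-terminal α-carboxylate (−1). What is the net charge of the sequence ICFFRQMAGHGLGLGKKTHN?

Positive (K, R): R5, K16, K17 → +3.
Negative (D, E): none → −0.
The N-terminus (+1) and C-terminus (−1) cancel.
Net charge = (+3) + (−0) = +3.

+3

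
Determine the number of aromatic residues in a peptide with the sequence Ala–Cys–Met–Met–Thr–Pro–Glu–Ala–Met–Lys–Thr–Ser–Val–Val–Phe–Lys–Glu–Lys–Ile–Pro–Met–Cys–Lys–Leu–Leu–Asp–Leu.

1

The aromatic amino acids are Phe (F, benzyl), Trp (W, indole), and Tyr (Y, phenol).
Matching residues: Phe15.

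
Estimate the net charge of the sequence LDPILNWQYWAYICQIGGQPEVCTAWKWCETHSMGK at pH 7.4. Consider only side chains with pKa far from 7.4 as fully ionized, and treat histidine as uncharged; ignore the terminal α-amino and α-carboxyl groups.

The side chains ionized at physiological pH are Lys/Arg (+1) and Asp/Glu (−1); with His treated as neutral, nothing else contributes.
Positive (K, R): K27, K36 → +2.
Negative (D, E): D2, E21, E30 → −3.
Net charge = (+2) + (−3) = −1.

-1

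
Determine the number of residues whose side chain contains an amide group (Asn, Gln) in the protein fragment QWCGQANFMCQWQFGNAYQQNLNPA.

Matching residues: Q1, Q5, N7, Q11, Q13, N16, Q19, Q20, N21, N23.

10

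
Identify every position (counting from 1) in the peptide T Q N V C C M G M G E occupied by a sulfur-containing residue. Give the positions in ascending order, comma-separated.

5, 6, 7, 9

Cysteine (C, thiol) and methionine (M, thioether) are the two sulfur-containing amino acids.
Matching residues: C5, C6, M7, M9.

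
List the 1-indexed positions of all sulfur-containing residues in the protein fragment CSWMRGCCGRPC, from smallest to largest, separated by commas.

1, 4, 7, 8, 12

The sulfur-bearing residues are cysteine (–SH) and methionine (–S–CH₃).
Matching residues: C1, M4, C7, C8, C12.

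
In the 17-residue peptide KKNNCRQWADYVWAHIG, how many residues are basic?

K, R, and H are the three residues with basic side chains (ε-amine, guanidinium, and imidazole respectively).
Matching residues: K1, K2, R6, H15.

4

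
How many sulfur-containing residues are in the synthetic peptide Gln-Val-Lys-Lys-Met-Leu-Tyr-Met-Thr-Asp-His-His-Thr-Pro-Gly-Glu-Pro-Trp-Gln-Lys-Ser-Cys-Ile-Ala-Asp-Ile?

3

Only Cys (C) and Met (M) have a sulfur atom in the side chain.
Matching residues: Met5, Met8, Cys22.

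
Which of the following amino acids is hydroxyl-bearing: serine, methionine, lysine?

Serine (S), threonine (T), and tyrosine (Y) each carry a hydroxyl group on the side chain.
Of the listed options, only serine belongs to this group.

serine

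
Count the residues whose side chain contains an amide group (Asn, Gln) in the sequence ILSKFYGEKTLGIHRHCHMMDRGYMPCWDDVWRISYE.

None of the 37 residues belong to this group.

0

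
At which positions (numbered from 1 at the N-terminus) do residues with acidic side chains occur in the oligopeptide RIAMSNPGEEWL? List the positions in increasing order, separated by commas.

9, 10

The acidic residues are Asp (D) and Glu (E), whose side chains end in a carboxylate group.
Matching residues: E9, E10.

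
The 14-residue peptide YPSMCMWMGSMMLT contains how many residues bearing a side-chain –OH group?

S, T, and Y are the three residues with a side-chain hydroxyl.
Matching residues: Y1, S3, S10, T14.

4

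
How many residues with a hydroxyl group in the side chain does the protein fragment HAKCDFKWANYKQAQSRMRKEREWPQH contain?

2

The –OH-bearing residues are Ser, Thr (aliphatic alcohols), and Tyr (phenol).
Matching residues: Y11, S16.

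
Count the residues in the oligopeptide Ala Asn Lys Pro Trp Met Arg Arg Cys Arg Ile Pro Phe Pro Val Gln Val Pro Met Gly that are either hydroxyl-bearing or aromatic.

2

Hydroxyl-bearing: S, T, Y. Aromatic: F, W, Y.
Hydroxyl-bearing residues here: none (0).
Aromatic residues here: Trp5, Phe13 (2).
(Y belongs to both groups, but none appear in this sequence.) Total = 0 + 2 = 2.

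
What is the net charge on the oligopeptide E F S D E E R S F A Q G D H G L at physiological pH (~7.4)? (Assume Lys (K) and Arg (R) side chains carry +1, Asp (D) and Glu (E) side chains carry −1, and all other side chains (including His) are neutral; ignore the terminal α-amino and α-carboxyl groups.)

Positive (K, R): R7 → +1.
Negative (D, E): E1, D4, E5, E6, D13 → −5.
Net charge = (+1) + (−5) = −4.

-4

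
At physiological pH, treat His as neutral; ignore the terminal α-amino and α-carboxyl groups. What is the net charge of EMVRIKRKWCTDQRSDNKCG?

+3

At pH ~7.4 the Lys and Arg side chains are protonated (+1), the Asp and Glu side chains are deprotonated (−1), and with His taken as neutral all other side chains carry no charge.
Positive (K, R): R4, K6, R7, K8, R14, K18 → +6.
Negative (D, E): E1, D12, D16 → −3.
Net charge = (+6) + (−3) = +3.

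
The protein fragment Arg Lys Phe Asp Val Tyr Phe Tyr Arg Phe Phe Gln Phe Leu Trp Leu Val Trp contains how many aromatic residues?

9

The aromatic amino acids are Phe (F, benzyl), Trp (W, indole), and Tyr (Y, phenol).
Matching residues: Phe3, Tyr6, Phe7, Tyr8, Phe10, Phe11, Phe13, Trp15, Trp18.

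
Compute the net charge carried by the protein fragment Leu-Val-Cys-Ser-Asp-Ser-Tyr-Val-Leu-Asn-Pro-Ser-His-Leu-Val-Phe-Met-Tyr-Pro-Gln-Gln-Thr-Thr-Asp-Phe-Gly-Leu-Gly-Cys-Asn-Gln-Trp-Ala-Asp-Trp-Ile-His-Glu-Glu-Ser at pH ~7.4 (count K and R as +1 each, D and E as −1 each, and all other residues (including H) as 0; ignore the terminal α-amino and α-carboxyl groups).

-5

Positive (K, R): none → +0.
Negative (D, E): Asp5, Asp24, Asp34, Glu38, Glu39 → −5.
Net charge = (+0) + (−5) = −5.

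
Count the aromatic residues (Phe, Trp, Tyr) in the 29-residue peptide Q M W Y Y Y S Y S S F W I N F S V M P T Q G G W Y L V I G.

Matching residues: W3, Y4, Y5, Y6, Y8, F11, W12, F15, W24, Y25.

10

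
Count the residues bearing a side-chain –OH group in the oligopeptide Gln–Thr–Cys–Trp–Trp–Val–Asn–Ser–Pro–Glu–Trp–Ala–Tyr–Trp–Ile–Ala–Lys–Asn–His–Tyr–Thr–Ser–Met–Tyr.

The –OH-bearing residues are Ser, Thr (aliphatic alcohols), and Tyr (phenol).
Matching residues: Thr2, Ser8, Tyr13, Tyr20, Thr21, Ser22, Tyr24.

7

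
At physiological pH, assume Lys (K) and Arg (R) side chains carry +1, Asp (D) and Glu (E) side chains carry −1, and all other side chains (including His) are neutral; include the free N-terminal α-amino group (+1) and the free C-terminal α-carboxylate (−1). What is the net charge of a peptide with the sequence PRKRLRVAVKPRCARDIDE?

Positive (K, R): R2, K3, R4, R6, K10, R12, R15 → +7.
Negative (D, E): D16, D18, E19 → −3.
The N-terminus (+1) and C-terminus (−1) cancel.
Net charge = (+7) + (−3) = +4.

+4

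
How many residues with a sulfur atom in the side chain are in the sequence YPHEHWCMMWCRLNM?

The sulfur-bearing residues are cysteine (–SH) and methionine (–S–CH₃).
Matching residues: C7, M8, M9, C11, M15.

5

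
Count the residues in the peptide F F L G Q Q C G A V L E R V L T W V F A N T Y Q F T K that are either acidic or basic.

Acidic: D, E. Basic: H, K, R.
Acidic residues here: E12 (1).
Basic residues here: R13, K27 (2).
The two groups share no amino acid, so total = 1 + 2 = 3.

3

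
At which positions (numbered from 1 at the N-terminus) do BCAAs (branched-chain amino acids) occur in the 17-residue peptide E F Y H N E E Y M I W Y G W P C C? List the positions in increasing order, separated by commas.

Valine (V), leucine (L), and isoleucine (I) are the branched-chain amino acids.
Matching residues: I10.

10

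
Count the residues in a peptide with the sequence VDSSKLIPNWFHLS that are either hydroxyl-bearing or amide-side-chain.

4

Hydroxyl-bearing: S, T, Y. Amide-side-chain: N, Q.
Hydroxyl-bearing residues here: S3, S4, S14 (3).
Amide-side-chain residues here: N9 (1).
The two groups share no amino acid, so total = 3 + 1 = 4.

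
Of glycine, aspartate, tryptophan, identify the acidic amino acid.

The acidic residues are Asp (D) and Glu (E), whose side chains end in a carboxylate group.
Of the listed options, only aspartate belongs to this group.

aspartate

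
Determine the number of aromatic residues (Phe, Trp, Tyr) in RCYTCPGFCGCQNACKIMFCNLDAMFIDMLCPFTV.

Matching residues: Y3, F8, F19, F26, F33.

5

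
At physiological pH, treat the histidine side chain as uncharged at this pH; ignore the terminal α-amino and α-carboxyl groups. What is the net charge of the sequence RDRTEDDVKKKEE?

-1

At pH ~7.4 the Lys and Arg side chains are protonated (+1), the Asp and Glu side chains are deprotonated (−1), and with His taken as neutral all other side chains carry no charge.
Positive (K, R): R1, R3, K9, K10, K11 → +5.
Negative (D, E): D2, E5, D6, D7, E12, E13 → −6.
Net charge = (+5) + (−6) = −1.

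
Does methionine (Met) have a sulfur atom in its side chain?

Yes

The sulfur-bearing residues are cysteine (–SH) and methionine (–S–CH₃).
Methionine is in this group.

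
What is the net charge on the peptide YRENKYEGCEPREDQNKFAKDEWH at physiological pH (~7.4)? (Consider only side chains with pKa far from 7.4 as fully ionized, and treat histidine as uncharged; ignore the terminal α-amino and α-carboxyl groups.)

The side chains ionized at physiological pH are Lys/Arg (+1) and Asp/Glu (−1); with His treated as neutral, nothing else contributes.
Positive (K, R): R2, K5, R12, K17, K20 → +5.
Negative (D, E): E3, E7, E10, E13, D14, D21, E22 → −7.
Net charge = (+5) + (−7) = −2.

-2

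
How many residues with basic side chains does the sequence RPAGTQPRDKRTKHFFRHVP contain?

8

Lysine (K), arginine (R), and histidine (H) have basic, nitrogen-containing side chains.
Matching residues: R1, R8, K10, R11, K13, H14, R17, H18.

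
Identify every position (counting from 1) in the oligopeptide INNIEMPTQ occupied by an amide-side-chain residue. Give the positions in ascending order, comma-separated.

The amide-side-chain residues are Asn (N) and Gln (Q).
Matching residues: N2, N3, Q9.

2, 3, 9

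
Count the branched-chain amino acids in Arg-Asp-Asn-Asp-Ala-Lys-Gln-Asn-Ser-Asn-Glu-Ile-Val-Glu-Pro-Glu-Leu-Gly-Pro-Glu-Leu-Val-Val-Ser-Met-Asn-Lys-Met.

6

Valine (V), leucine (L), and isoleucine (I) are the branched-chain amino acids.
Matching residues: Ile12, Val13, Leu17, Leu21, Val22, Val23.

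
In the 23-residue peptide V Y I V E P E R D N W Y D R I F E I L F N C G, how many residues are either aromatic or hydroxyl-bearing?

Aromatic: F, W, Y. Hydroxyl-bearing: S, T, Y.
Aromatic residues here: Y2, W11, Y12, F16, F20 (5).
Hydroxyl-bearing residues here: Y2, Y12 (2).
Y is in both groups, so the 2 Y residues must not be double-counted.
Total = 5 + 2 − 2 = 5.

5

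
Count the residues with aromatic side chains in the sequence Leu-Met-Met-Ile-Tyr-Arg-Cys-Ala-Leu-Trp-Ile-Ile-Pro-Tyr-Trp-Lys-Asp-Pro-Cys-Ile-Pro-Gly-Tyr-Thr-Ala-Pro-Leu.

The aromatic amino acids are Phe (F, benzyl), Trp (W, indole), and Tyr (Y, phenol).
Matching residues: Tyr5, Trp10, Tyr14, Trp15, Tyr23.

5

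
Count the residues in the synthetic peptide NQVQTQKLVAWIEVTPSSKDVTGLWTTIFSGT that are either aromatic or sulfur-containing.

3

Aromatic: F, W, Y. Sulfur-containing: C, M.
Aromatic residues here: W11, W25, F29 (3).
Sulfur-containing residues here: none (0).
The two groups share no amino acid, so total = 3 + 0 = 3.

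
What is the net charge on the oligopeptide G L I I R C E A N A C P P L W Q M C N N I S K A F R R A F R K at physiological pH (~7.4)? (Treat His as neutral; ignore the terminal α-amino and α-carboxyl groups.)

Near pH 7.4, K and R contribute +1 each, D and E contribute −1 each, and every other side chain (His included, as stated) is uncharged.
Positive (K, R): R5, K23, R26, R27, R30, K31 → +6.
Negative (D, E): E7 → −1.
Net charge = (+6) + (−1) = +5.

+5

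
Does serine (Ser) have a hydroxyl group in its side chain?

Serine (S), threonine (T), and tyrosine (Y) each carry a hydroxyl group on the side chain.
Serine is in this group.

Yes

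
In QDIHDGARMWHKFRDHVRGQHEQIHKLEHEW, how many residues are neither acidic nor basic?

Acidic: D, E. Basic: K, R, H. All other residues are neither.
Matching residues: Q1, I3, G6, A7, M9, W10, F13, V17, G19, Q20, Q23, I24, L27, W31.

14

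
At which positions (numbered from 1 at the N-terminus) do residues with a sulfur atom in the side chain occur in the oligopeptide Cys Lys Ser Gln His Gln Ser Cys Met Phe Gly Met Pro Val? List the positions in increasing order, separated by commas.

1, 8, 9, 12

Only Cys (C) and Met (M) have a sulfur atom in the side chain.
Matching residues: Cys1, Cys8, Met9, Met12.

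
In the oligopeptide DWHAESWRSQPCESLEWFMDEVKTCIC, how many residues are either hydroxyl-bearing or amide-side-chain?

Hydroxyl-bearing: S, T, Y. Amide-side-chain: N, Q.
Hydroxyl-bearing residues here: S6, S9, S14, T24 (4).
Amide-side-chain residues here: Q10 (1).
The two groups share no amino acid, so total = 4 + 1 = 5.

5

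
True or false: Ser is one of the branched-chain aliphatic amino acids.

False

The BCAAs are Val, Leu, and Ile — aliphatic side chains with a branch point.
Serine is not in this group.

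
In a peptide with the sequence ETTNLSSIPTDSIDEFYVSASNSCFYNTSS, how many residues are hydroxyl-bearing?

14

Serine (S), threonine (T), and tyrosine (Y) each carry a hydroxyl group on the side chain.
Matching residues: T2, T3, S6, S7, T10, S12, Y17, S19, S21, S23, Y26, T28, S29, S30.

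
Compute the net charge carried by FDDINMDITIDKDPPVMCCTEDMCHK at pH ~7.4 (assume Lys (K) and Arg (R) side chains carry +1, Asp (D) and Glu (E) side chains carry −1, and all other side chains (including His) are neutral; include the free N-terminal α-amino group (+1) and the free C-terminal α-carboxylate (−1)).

-5

Positive (K, R): K12, K26 → +2.
Negative (D, E): D2, D3, D7, D11, D13, E21, D22 → −7.
The N-terminus (+1) and C-terminus (−1) cancel.
Net charge = (+2) + (−7) = −5.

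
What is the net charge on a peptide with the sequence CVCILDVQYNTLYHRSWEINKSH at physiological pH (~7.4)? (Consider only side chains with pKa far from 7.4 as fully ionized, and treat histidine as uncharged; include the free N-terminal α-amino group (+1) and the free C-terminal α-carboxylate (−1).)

0

Near pH 7.4, K and R contribute +1 each, D and E contribute −1 each, and every other side chain (His included, as stated) is uncharged.
Positive (K, R): R15, K21 → +2.
Negative (D, E): D6, E18 → −2.
The N-terminus (+1) and C-terminus (−1) cancel.
Net charge = (+2) + (−2) = 0.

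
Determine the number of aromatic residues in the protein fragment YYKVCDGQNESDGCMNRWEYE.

4

F, W, and Y each carry an aromatic ring on the side chain.
Matching residues: Y1, Y2, W18, Y20.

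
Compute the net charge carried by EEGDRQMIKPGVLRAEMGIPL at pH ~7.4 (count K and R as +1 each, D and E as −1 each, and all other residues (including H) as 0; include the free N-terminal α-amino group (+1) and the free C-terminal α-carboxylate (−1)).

-1

Positive (K, R): R5, K9, R14 → +3.
Negative (D, E): E1, E2, D4, E16 → −4.
The N-terminus (+1) and C-terminus (−1) cancel.
Net charge = (+3) + (−4) = −1.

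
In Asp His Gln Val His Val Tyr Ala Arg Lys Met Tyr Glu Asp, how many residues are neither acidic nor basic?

Acidic: D, E. Basic: K, R, H. All other residues are neither.
Matching residues: Gln3, Val4, Val6, Tyr7, Ala8, Met11, Tyr12.

7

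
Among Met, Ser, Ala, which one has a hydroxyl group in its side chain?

Ser

Serine (S), threonine (T), and tyrosine (Y) each carry a hydroxyl group on the side chain.
Of the listed options, only Ser belongs to this group.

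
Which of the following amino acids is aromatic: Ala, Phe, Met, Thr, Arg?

The aromatic amino acids are Phe (F, benzyl), Trp (W, indole), and Tyr (Y, phenol).
Of the listed options, only Phe belongs to this group.

Phe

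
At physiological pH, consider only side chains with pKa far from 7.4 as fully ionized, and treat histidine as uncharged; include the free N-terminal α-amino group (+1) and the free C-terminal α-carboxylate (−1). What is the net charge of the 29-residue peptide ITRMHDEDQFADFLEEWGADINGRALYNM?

At pH ~7.4 the Lys and Arg side chains are protonated (+1), the Asp and Glu side chains are deprotonated (−1), and with His taken as neutral all other side chains carry no charge.
Positive (K, R): R3, R24 → +2.
Negative (D, E): D6, E7, D8, D12, E15, E16, D20 → −7.
The N-terminus (+1) and C-terminus (−1) cancel.
Net charge = (+2) + (−7) = −5.

-5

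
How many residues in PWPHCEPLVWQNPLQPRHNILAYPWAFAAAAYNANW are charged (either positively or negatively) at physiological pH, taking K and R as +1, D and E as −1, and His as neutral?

Charged side chains at pH ~7.4: K, R (positive); D, E (negative).
Matching residues: E6, R17.

2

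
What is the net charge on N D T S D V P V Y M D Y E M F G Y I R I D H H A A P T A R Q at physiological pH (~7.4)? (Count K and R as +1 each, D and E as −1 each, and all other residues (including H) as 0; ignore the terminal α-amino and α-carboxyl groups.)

-3

Positive (K, R): R19, R29 → +2.
Negative (D, E): D2, D5, D11, E13, D21 → −5.
Net charge = (+2) + (−5) = −3.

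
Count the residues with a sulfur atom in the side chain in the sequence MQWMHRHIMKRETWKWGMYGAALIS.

4

Cysteine (C, thiol) and methionine (M, thioether) are the two sulfur-containing amino acids.
Matching residues: M1, M4, M9, M18.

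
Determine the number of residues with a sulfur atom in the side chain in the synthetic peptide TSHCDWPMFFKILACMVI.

The sulfur-bearing residues are cysteine (–SH) and methionine (–S–CH₃).
Matching residues: C4, M8, C15, M16.

4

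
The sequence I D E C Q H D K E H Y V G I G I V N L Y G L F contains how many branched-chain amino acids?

7

V, L, and I make up the branched-chain aliphatic group.
Matching residues: I1, V12, I14, I16, V17, L19, L22.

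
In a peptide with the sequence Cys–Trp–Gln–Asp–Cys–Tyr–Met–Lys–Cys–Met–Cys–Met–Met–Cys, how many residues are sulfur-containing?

9

Only Cys (C) and Met (M) have a sulfur atom in the side chain.
Matching residues: Cys1, Cys5, Met7, Cys9, Met10, Cys11, Met12, Met13, Cys14.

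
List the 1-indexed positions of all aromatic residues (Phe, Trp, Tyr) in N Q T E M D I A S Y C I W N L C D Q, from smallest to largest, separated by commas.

10, 13

Matching residues: Y10, W13.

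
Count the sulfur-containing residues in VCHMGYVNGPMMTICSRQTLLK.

The sulfur-bearing residues are cysteine (–SH) and methionine (–S–CH₃).
Matching residues: C2, M4, M11, M12, C15.

5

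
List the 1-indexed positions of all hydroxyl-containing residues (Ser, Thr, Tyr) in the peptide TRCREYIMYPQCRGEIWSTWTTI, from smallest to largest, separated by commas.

Matching residues: T1, Y6, Y9, S18, T19, T21, T22.

1, 6, 9, 18, 19, 21, 22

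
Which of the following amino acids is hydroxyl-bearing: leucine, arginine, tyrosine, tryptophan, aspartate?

tyrosine

Serine (S), threonine (T), and tyrosine (Y) each carry a hydroxyl group on the side chain.
Of the listed options, only tyrosine belongs to this group.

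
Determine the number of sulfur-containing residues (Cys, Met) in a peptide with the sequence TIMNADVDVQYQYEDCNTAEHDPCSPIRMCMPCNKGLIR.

7

Matching residues: M3, C16, C24, M29, C30, M31, C33.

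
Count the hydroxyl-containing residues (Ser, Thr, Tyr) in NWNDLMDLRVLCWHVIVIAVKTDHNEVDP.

Matching residues: T22.

1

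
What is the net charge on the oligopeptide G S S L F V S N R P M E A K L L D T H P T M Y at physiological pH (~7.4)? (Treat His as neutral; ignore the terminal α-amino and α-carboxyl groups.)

0

Near pH 7.4, K and R contribute +1 each, D and E contribute −1 each, and every other side chain (His included, as stated) is uncharged.
Positive (K, R): R9, K14 → +2.
Negative (D, E): E12, D17 → −2.
Net charge = (+2) + (−2) = 0.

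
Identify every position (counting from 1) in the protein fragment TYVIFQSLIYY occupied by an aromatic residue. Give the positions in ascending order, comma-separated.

2, 5, 10, 11

F, W, and Y each carry an aromatic ring on the side chain.
Matching residues: Y2, F5, Y10, Y11.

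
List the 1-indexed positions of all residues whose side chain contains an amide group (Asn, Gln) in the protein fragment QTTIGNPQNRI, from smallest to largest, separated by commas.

1, 6, 8, 9

Matching residues: Q1, N6, Q8, N9.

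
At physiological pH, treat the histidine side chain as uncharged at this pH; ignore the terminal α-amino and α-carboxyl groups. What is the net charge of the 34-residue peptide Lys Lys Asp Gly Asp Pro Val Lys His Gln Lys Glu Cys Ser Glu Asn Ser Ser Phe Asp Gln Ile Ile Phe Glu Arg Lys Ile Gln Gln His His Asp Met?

The side chains ionized at physiological pH are Lys/Arg (+1) and Asp/Glu (−1); with His treated as neutral, nothing else contributes.
Positive (K, R): Lys1, Lys2, Lys8, Lys11, Arg26, Lys27 → +6.
Negative (D, E): Asp3, Asp5, Glu12, Glu15, Asp20, Glu25, Asp33 → −7.
Net charge = (+6) + (−7) = −1.

-1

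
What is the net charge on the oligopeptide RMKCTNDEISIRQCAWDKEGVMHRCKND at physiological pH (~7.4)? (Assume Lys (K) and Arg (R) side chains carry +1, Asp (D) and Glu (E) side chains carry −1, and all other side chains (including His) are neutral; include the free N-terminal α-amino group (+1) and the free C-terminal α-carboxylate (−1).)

Positive (K, R): R1, K3, R12, K18, R24, K26 → +6.
Negative (D, E): D7, E8, D17, E19, D28 → −5.
The N-terminus (+1) and C-terminus (−1) cancel.
Net charge = (+6) + (−5) = +1.

+1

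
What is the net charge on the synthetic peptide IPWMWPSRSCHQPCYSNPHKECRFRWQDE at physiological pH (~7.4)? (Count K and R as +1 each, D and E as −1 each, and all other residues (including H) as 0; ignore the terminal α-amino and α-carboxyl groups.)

+1

Positive (K, R): R8, K20, R23, R25 → +4.
Negative (D, E): E21, D28, E29 → −3.
Net charge = (+4) + (−3) = +1.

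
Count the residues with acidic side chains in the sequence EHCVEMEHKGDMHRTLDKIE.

6

Only D (aspartate) and E (glutamate) carry a side-chain carboxylic acid.
Matching residues: E1, E5, E7, D11, D17, E20.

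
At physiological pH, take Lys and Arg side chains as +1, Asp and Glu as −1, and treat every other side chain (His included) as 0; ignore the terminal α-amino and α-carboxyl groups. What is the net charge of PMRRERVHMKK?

+4

Positive (K, R): R3, R4, R6, K10, K11 → +5.
Negative (D, E): E5 → −1.
Net charge = (+5) + (−1) = +4.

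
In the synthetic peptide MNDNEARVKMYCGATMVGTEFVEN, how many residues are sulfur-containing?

Only Cys (C) and Met (M) have a sulfur atom in the side chain.
Matching residues: M1, M10, C12, M16.

4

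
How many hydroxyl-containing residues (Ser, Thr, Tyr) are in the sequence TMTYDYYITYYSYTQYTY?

14

Matching residues: T1, T3, Y4, Y6, Y7, T9, Y10, Y11, S12, Y13, T14, Y16, T17, Y18.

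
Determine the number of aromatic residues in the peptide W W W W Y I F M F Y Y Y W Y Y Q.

Phenylalanine (F), tryptophan (W), and tyrosine (Y) have aromatic ring side chains.
Matching residues: W1, W2, W3, W4, Y5, F7, F9, Y10, Y11, Y12, W13, Y14, Y15.

13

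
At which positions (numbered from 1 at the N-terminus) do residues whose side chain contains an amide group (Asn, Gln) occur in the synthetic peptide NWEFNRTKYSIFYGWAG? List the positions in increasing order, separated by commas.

1, 5

Matching residues: N1, N5.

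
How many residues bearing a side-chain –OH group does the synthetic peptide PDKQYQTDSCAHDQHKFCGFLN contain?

3

Serine (S), threonine (T), and tyrosine (Y) each carry a hydroxyl group on the side chain.
Matching residues: Y5, T7, S9.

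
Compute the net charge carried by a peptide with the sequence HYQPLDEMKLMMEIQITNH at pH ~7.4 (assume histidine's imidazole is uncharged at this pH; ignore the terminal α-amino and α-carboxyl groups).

The side chains ionized at physiological pH are Lys/Arg (+1) and Asp/Glu (−1); with His treated as neutral, nothing else contributes.
Positive (K, R): K9 → +1.
Negative (D, E): D6, E7, E13 → −3.
Net charge = (+1) + (−3) = −2.

-2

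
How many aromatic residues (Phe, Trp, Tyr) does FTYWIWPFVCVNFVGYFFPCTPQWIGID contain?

10

Matching residues: F1, Y3, W4, W6, F8, F13, Y16, F17, F18, W24.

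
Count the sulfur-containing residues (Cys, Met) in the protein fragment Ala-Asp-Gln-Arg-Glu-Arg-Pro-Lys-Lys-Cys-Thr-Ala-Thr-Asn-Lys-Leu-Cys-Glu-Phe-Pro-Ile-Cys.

3

Matching residues: Cys10, Cys17, Cys22.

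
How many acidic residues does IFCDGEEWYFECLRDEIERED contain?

9

Aspartate (D) and glutamate (E) have carboxylic-acid side chains and are the acidic amino acids.
Matching residues: D4, E6, E7, E11, D15, E16, E18, E20, D21.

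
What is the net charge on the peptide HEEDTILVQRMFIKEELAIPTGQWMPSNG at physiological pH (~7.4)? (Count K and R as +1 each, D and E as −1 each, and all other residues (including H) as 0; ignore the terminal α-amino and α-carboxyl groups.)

-3

Positive (K, R): R10, K14 → +2.
Negative (D, E): E2, E3, D4, E15, E16 → −5.
Net charge = (+2) + (−5) = −3.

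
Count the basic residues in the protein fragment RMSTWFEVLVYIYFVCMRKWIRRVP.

5

The basic amino acids are Lys (K), Arg (R), and His (H).
Matching residues: R1, R18, K19, R22, R23.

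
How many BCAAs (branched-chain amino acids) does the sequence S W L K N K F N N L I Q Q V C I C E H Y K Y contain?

5

The BCAAs are Val, Leu, and Ile — aliphatic side chains with a branch point.
Matching residues: L3, L10, I11, V14, I16.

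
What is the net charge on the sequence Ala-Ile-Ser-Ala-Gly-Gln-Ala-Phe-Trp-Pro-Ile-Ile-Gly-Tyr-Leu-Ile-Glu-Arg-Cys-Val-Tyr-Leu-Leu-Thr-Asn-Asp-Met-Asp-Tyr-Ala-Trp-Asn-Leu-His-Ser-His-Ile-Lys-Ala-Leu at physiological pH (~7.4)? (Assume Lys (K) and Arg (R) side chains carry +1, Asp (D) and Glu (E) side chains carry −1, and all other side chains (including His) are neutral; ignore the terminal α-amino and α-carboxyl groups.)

Positive (K, R): Arg18, Lys38 → +2.
Negative (D, E): Glu17, Asp26, Asp28 → −3.
Net charge = (+2) + (−3) = −1.

-1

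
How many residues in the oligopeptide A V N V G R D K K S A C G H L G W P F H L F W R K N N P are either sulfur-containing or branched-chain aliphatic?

Sulfur-containing: C, M. Branched-chain aliphatic: I, L, V.
Sulfur-containing residues here: C12 (1).
Branched-chain aliphatic residues here: V2, V4, L15, L21 (4).
The two groups share no amino acid, so total = 1 + 4 = 5.

5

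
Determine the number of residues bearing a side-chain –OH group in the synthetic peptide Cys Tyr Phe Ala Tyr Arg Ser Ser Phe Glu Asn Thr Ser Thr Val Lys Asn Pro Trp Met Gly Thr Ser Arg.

Serine (S), threonine (T), and tyrosine (Y) each carry a hydroxyl group on the side chain.
Matching residues: Tyr2, Tyr5, Ser7, Ser8, Thr12, Ser13, Thr14, Thr22, Ser23.

9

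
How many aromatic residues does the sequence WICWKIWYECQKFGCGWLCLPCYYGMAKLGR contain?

Phenylalanine (F), tryptophan (W), and tyrosine (Y) have aromatic ring side chains.
Matching residues: W1, W4, W7, Y8, F13, W17, Y23, Y24.

8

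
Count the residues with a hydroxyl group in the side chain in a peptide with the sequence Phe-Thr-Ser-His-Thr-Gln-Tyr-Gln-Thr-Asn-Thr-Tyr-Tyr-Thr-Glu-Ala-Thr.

10

Serine (S), threonine (T), and tyrosine (Y) each carry a hydroxyl group on the side chain.
Matching residues: Thr2, Ser3, Thr5, Tyr7, Thr9, Thr11, Tyr12, Tyr13, Thr14, Thr17.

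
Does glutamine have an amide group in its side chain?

Yes

The amide-side-chain residues are Asn (N) and Gln (Q).
Glutamine is in this group.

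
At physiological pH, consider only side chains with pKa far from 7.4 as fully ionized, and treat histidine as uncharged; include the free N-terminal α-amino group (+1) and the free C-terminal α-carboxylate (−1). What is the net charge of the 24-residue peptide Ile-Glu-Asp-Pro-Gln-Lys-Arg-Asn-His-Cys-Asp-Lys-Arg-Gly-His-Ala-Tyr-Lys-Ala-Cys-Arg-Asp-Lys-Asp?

+2

Near pH 7.4, K and R contribute +1 each, D and E contribute −1 each, and every other side chain (His included, as stated) is uncharged.
Positive (K, R): Lys6, Arg7, Lys12, Arg13, Lys18, Arg21, Lys23 → +7.
Negative (D, E): Glu2, Asp3, Asp11, Asp22, Asp24 → −5.
The N-terminus (+1) and C-terminus (−1) cancel.
Net charge = (+7) + (−5) = +2.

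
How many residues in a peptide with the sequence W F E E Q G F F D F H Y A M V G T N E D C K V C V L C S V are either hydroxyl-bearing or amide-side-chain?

Hydroxyl-bearing: S, T, Y. Amide-side-chain: N, Q.
Hydroxyl-bearing residues here: Y12, T17, S28 (3).
Amide-side-chain residues here: Q5, N18 (2).
The two groups share no amino acid, so total = 3 + 2 = 5.

5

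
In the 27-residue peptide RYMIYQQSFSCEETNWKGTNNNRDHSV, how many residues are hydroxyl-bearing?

S, T, and Y are the three residues with a side-chain hydroxyl.
Matching residues: Y2, Y5, S8, S10, T14, T19, S26.

7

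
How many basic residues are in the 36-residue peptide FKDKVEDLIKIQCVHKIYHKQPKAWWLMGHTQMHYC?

10

K, R, and H are the three residues with basic side chains (ε-amine, guanidinium, and imidazole respectively).
Matching residues: K2, K4, K10, H15, K16, H19, K20, K23, H30, H34.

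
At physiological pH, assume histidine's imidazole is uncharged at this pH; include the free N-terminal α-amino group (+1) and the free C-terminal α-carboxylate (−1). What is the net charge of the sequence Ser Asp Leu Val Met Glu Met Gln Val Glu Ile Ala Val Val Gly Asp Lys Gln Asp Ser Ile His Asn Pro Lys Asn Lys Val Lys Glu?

-2

At pH ~7.4 the Lys and Arg side chains are protonated (+1), the Asp and Glu side chains are deprotonated (−1), and with His taken as neutral all other side chains carry no charge.
Positive (K, R): Lys17, Lys25, Lys27, Lys29 → +4.
Negative (D, E): Asp2, Glu6, Glu10, Asp16, Asp19, Glu30 → −6.
The N-terminus (+1) and C-terminus (−1) cancel.
Net charge = (+4) + (−6) = −2.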